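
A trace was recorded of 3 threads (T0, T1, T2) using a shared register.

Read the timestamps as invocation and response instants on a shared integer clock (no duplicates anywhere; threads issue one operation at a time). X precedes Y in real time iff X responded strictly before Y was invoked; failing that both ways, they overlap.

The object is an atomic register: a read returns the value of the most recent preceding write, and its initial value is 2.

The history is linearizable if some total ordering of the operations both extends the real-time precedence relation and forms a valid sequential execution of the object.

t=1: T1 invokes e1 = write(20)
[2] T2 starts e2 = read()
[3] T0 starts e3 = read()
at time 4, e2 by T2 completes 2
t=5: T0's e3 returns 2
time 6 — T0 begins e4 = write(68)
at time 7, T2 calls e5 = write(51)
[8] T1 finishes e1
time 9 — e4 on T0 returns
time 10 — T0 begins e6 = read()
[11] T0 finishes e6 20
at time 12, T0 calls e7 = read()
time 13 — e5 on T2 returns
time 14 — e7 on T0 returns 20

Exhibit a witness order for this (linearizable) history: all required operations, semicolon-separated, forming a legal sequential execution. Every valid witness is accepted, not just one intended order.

step 1: e2 read() → 2 — value 2
step 2: e3 read() → 2 — value 2
step 3: e4 write(68) — value 68
step 4: e1 write(20) — value 20
step 5: e6 read() → 20 — value 20
step 6: e7 read() → 20 — value 20
step 7: e5 write(51) — value 51

e2; e3; e4; e1; e6; e7; e5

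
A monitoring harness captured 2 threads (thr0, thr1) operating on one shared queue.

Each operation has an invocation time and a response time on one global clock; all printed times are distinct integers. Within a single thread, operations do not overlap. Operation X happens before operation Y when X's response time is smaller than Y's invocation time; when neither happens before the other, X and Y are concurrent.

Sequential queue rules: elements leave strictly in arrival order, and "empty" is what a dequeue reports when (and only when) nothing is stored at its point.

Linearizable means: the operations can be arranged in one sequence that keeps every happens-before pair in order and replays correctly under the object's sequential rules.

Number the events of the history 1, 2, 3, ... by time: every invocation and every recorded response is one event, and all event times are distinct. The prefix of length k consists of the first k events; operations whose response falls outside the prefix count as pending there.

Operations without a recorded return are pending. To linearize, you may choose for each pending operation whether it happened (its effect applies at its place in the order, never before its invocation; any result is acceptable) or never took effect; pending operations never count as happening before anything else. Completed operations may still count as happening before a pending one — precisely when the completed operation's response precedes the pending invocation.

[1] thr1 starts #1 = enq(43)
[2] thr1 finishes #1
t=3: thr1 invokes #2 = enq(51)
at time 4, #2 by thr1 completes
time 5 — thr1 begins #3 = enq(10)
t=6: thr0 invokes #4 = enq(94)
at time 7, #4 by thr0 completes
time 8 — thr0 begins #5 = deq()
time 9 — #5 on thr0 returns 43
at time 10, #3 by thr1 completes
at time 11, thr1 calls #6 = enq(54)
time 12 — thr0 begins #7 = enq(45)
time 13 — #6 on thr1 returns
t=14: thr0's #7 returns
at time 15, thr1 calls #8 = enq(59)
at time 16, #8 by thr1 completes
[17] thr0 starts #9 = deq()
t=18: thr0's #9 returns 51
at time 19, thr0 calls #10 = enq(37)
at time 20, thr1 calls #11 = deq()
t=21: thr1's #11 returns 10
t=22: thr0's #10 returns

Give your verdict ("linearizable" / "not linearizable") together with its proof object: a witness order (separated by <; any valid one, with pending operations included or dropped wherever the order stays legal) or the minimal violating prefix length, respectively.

linearizable — witness: #1 < #2 < #3 < #4 < #5 < #6 < #7 < #8 < #9 < #10 < #11

after step 1 (#1 enq(43)): queue <43>
after step 2 (#2 enq(51)): queue <43,51>
after step 3 (#3 enq(10)): queue <43,51,10>
after step 4 (#4 enq(94)): queue <43,51,10,94>
after step 5 (#5 deq() → 43): queue <51,10,94>
after step 6 (#6 enq(54)): queue <51,10,94,54>
after step 7 (#7 enq(45)): queue <51,10,94,54,45>
after step 8 (#8 enq(59)): queue <51,10,94,54,45,59>
after step 9 (#9 deq() → 51): queue <10,94,54,45,59>
after step 10 (#10 enq(37)): queue <10,94,54,45,59,37>
after step 11 (#11 deq() → 10): queue <94,54,45,59,37>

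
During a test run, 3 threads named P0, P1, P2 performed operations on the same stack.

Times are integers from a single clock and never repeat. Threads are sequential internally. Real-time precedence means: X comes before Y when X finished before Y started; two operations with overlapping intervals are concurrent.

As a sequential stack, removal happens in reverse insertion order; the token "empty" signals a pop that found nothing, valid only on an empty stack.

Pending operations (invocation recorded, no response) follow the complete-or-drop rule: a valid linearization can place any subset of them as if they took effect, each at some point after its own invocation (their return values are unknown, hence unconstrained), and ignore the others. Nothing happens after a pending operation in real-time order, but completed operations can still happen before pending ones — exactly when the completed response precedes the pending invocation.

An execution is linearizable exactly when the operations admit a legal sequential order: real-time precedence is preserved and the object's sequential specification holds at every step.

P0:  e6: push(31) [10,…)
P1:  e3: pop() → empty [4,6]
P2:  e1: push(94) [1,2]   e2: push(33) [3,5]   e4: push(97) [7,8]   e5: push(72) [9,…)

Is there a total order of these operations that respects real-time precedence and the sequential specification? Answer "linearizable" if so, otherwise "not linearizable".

not linearizable

events 1..5 are fine; event 6 — the response of e3 at time 6 — makes the prefix non-linearizable
all 2 real-time-respecting orders fail — 3 completed stack operations, no legal replay
one such order, e1, e2, e3, breaks at step 3 where e3 pop() → empty is illegal
one such order, e1, e3, e2, breaks at step 2 where e3 pop() → empty is illegal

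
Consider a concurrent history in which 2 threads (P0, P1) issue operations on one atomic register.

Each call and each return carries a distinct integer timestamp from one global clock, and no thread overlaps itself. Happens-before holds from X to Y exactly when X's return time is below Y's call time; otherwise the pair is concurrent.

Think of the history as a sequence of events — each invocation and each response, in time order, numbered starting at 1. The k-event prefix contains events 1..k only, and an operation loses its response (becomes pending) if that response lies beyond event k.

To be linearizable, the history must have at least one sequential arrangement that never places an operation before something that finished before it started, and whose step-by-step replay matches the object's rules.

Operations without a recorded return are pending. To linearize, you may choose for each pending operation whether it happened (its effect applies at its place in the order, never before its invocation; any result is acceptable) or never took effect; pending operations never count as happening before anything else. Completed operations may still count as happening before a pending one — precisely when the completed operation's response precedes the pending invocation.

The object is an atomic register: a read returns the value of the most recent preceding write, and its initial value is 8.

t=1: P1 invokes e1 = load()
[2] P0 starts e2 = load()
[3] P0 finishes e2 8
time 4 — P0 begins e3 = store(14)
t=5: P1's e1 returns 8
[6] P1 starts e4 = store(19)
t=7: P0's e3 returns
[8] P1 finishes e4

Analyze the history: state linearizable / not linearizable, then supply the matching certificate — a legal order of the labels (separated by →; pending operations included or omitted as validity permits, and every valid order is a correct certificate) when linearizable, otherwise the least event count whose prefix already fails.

linearizable — witness: e1 → e2 → e3 → e4

step 1: e1 load() → 8 — value 8
step 2: e2 load() → 8 — value 8
step 3: e3 store(14) — value 14
step 4: e4 store(19) — value 19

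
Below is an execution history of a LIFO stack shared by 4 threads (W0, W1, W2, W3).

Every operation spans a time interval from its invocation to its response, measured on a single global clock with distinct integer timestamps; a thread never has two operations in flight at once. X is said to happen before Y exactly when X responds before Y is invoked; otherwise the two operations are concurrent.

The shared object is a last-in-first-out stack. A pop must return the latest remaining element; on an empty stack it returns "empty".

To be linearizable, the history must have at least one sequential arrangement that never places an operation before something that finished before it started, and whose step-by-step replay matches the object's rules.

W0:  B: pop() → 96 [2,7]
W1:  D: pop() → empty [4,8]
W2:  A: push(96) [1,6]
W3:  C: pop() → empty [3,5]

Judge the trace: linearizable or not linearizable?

a witness: A, B, C, D
step 1: A push(96) — stack <96>
step 2: B pop() → 96 — stack <>
step 3: C pop() → empty — stack <>
step 4: D pop() → empty — stack <>

linearizable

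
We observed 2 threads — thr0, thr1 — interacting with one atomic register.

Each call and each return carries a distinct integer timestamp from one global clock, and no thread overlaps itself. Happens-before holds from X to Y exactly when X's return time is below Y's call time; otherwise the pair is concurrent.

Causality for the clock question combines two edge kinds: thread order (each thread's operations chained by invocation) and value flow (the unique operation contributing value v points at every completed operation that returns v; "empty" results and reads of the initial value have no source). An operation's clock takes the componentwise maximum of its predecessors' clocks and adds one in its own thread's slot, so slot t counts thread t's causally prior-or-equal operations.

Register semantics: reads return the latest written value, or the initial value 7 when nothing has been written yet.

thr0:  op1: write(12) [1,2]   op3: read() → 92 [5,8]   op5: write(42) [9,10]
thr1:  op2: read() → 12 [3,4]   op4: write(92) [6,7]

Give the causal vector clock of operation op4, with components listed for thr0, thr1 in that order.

(1, 2)

no predecessors for op1 (invoked 1): thr0 increments from zero → (1, 0)
merge at op2 (invoked 3): VC(op1)=(1, 0), own-thread bump on thr1 → (1, 1)
merge at op4 (invoked 6): VC(op2)=(1, 1), own-thread bump on thr1 → (1, 2)
merge at op3 (invoked 5): VC(op1)=(1, 0), VC(op4)=(1, 2), own-thread bump on thr0 → (2, 2)
merge at op5 (invoked 9): VC(op3)=(2, 2), own-thread bump on thr0 → (3, 2)
target: VC(op4) = (1, 2)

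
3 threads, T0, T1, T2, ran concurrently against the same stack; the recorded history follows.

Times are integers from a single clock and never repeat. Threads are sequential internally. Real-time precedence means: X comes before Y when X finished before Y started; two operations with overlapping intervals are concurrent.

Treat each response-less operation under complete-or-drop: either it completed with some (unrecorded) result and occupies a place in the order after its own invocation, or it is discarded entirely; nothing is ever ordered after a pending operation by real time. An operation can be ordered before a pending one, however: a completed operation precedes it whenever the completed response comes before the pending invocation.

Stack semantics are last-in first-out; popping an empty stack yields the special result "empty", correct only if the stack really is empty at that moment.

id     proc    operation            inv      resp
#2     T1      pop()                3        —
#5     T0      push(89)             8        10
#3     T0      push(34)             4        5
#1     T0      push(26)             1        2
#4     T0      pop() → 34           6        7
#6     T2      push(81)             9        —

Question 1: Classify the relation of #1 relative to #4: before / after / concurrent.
before

#1 spans [1,2], #4 spans [6,7]
resp(#1)=2 < inv(#4)=6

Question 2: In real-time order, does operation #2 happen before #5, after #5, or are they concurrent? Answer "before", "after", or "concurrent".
concurrent

#2 spans [3,…), #5 spans [8,10]
the intervals overlap in both directions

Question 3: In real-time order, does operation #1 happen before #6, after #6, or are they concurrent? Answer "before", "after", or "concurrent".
before

#1 spans [1,2], #6 spans [9,…)
resp(#1)=2 < inv(#6)=9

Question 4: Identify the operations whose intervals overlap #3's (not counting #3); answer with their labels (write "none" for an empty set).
#2

#3 spans [4,5]; an op avoiding the whole window 4..5 is ordered, any other is concurrent
#1 [1,2]: before
#2 [3,…): concurrent
#4 [6,7]: after
#5 [8,10]: after
#6 [9,…): after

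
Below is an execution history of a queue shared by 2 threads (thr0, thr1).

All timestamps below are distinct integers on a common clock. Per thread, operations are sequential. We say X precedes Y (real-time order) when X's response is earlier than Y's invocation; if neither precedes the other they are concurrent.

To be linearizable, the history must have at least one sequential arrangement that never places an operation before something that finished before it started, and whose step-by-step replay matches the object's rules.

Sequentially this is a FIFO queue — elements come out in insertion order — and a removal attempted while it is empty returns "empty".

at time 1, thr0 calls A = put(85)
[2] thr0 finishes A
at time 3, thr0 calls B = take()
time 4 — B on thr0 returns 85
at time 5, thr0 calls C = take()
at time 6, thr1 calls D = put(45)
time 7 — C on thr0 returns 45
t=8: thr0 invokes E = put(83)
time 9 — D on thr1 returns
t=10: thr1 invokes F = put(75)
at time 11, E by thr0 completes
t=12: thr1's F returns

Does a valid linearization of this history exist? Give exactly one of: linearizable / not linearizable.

witness order: A, B, D, C, E, F
1. A put(85), leaving queue <85>
2. B take() → 85, leaving queue <>
3. D put(45), leaving queue <45>
4. C take() → 45, leaving queue <>
5. E put(83), leaving queue <83>
6. F put(75), leaving queue <83,75>

linearizable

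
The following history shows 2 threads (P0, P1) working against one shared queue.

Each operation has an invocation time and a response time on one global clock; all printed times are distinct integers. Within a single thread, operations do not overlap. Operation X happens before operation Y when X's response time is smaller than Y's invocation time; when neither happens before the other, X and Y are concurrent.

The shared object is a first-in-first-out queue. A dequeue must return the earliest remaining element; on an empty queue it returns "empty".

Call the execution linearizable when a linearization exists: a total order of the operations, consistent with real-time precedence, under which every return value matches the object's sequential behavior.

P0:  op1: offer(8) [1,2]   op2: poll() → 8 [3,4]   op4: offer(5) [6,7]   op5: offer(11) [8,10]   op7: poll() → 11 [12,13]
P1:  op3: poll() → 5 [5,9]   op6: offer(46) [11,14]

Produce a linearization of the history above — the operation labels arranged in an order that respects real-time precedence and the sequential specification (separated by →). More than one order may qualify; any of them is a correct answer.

1. op1 offer(8), leaving queue <8>
2. op2 poll() → 8, leaving queue <>
3. op4 offer(5), leaving queue <5>
4. op3 poll() → 5, leaving queue <>
5. op5 offer(11), leaving queue <11>
6. op6 offer(46), leaving queue <11,46>
7. op7 poll() → 11, leaving queue <46>

op1 → op2 → op4 → op3 → op5 → op6 → op7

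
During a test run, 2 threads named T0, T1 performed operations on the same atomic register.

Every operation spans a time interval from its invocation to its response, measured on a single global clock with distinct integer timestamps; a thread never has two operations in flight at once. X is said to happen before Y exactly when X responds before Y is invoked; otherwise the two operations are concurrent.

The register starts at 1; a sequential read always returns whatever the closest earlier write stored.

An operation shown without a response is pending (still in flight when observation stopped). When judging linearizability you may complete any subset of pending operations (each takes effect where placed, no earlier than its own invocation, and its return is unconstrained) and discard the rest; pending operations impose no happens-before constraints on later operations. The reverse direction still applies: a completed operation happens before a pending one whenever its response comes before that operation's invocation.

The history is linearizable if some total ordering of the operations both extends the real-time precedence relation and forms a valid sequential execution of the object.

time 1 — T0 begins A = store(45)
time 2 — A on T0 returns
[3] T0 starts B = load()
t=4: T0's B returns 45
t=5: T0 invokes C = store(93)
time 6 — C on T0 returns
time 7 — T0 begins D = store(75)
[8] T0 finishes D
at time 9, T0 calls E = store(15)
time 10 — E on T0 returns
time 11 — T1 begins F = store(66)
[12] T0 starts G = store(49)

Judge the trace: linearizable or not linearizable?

a witness: A, B, C, D, E
after step 1 (A store(45)): value 45
after step 2 (B load() → 45): value 45
after step 3 (C store(93)): value 93
after step 4 (D store(75)): value 75
after step 5 (E store(15)): value 15

linearizable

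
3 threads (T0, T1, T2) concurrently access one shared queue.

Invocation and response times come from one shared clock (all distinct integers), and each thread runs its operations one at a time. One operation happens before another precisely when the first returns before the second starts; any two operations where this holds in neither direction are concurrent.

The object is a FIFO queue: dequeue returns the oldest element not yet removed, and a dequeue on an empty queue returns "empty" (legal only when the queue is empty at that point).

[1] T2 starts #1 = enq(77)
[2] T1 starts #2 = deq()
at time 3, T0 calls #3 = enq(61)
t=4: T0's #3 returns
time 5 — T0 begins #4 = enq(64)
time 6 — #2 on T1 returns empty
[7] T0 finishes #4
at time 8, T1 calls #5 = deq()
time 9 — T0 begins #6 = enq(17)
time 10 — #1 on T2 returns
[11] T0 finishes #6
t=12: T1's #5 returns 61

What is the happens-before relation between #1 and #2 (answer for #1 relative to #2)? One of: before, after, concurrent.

#1 spans [1,10], #2 spans [2,6]
the intervals overlap in both directions

concurrent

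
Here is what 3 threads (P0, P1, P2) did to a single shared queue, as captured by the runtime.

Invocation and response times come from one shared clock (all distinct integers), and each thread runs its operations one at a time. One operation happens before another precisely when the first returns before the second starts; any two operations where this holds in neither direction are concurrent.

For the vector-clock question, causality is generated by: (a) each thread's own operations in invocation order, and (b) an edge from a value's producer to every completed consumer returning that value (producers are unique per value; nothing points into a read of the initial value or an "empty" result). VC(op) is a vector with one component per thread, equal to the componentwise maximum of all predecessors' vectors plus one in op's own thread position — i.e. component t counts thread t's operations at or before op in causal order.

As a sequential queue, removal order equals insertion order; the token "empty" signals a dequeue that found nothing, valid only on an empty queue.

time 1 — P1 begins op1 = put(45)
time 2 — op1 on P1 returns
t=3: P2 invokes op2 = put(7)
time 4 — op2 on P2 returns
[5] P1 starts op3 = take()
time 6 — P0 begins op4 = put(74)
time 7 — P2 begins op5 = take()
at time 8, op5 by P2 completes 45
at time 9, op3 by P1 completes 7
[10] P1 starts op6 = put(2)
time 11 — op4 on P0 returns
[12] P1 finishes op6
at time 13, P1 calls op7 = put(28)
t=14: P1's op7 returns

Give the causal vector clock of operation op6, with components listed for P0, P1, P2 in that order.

(0, 3, 1)

no predecessors for op2 (invoked 3): P2 increments from zero → (0, 0, 1)
no predecessors for op1 (invoked 1): P1 increments from zero → (0, 1, 0)
no predecessors for op4 (invoked 6): P0 increments from zero → (1, 0, 0)
merge at op5 (invoked 7): VC(op1)=(0, 1, 0), VC(op2)=(0, 0, 1), own-thread bump on P2 → (0, 1, 2)
merge at op3 (invoked 5): VC(op1)=(0, 1, 0), VC(op2)=(0, 0, 1), own-thread bump on P1 → (0, 2, 1)
merge at op6 (invoked 10): VC(op3)=(0, 2, 1), own-thread bump on P1 → (0, 3, 1)
merge at op7 (invoked 13): VC(op6)=(0, 3, 1), own-thread bump on P1 → (0, 4, 1)
target: VC(op6) = (0, 3, 1)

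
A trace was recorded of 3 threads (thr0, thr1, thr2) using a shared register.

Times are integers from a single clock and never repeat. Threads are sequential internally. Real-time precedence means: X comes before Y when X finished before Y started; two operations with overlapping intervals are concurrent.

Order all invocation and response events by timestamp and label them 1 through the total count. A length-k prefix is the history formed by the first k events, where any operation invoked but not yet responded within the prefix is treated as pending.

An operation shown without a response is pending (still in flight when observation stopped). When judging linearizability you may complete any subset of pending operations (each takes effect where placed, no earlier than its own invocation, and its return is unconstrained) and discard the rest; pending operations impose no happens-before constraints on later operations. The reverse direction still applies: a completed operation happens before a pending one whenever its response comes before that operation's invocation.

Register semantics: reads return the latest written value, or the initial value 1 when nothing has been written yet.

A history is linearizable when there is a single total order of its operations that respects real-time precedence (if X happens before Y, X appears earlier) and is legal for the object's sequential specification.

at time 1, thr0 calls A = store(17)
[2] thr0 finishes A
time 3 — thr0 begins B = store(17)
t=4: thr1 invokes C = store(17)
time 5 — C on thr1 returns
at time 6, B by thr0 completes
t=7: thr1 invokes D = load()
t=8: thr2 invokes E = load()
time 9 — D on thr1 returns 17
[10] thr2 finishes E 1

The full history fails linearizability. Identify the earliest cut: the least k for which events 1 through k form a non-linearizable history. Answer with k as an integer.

10

a valid linearization of events 1..9 exists, for instance A, B, C, D:
1. A store(17), leaving value 17
2. B store(17), leaving value 17
3. C store(17), leaving value 17
4. D load() → 17, leaving value 17
event 10 — E's response, time 10 — after it, nothing linearizes
one such order, A, B, C, D, E, breaks at step 5 where E load() → 1 is illegal
one such order, A, B, C, E, D, breaks at step 4 where E load() → 1 is illegal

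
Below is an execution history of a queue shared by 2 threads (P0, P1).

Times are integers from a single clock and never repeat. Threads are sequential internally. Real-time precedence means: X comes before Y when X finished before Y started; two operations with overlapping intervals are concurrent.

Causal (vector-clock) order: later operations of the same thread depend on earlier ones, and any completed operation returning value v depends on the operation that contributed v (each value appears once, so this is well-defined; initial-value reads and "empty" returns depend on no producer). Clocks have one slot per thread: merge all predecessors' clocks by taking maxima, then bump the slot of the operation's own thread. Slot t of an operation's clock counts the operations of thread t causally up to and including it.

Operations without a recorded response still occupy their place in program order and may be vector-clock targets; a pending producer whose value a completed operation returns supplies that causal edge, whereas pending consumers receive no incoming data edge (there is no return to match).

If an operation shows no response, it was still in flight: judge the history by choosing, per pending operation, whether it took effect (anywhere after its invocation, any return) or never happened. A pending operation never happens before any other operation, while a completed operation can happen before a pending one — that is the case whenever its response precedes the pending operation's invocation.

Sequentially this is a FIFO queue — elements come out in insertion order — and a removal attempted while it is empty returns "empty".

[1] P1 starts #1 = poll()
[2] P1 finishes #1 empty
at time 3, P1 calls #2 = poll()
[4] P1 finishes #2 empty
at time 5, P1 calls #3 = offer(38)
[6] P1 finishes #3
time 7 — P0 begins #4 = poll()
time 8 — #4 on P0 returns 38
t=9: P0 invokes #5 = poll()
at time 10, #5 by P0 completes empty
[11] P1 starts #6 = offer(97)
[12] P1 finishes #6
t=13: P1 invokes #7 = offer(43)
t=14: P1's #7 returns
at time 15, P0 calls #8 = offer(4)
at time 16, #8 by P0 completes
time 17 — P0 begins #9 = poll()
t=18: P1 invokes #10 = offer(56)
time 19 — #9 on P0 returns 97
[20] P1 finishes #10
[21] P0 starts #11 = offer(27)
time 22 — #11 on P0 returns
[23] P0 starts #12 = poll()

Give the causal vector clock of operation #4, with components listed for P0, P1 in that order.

VC(#1, invoked at 1): no causal predecessors; +1 on P1 → (0, 1)
invoked at 3, #2 merges VC(#1)=(0, 1) and bumps P1's slot → (0, 2)
invoked at 5, #3 merges VC(#2)=(0, 2) and bumps P1's slot → (0, 3)
invoked at 11, #6 merges VC(#3)=(0, 3) and bumps P1's slot → (0, 4)
invoked at 7, #4 merges VC(#3)=(0, 3) and bumps P0's slot → (1, 3)
invoked at 13, #7 merges VC(#6)=(0, 4) and bumps P1's slot → (0, 5)
invoked at 9, #5 merges VC(#4)=(1, 3) and bumps P0's slot → (2, 3)
invoked at 18, #10 merges VC(#7)=(0, 5) and bumps P1's slot → (0, 6)
invoked at 15, #8 merges VC(#5)=(2, 3) and bumps P0's slot → (3, 3)
invoked at 17, #9 merges VC(#6)=(0, 4), VC(#8)=(3, 3) and bumps P0's slot → (4, 4)
invoked at 21, #11 merges VC(#9)=(4, 4) and bumps P0's slot → (5, 4)
invoked at 23, #12 merges VC(#11)=(5, 4) and bumps P0's slot → (6, 4)
target: VC(#4) = (1, 3)

(1, 3)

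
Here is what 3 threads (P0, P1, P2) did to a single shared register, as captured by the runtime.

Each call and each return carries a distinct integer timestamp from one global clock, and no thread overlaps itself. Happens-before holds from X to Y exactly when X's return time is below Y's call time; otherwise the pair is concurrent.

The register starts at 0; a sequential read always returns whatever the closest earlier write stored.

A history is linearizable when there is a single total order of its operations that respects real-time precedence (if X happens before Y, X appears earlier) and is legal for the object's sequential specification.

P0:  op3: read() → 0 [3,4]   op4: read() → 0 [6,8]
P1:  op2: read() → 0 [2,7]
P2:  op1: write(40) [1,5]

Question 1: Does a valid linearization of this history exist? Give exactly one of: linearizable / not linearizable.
not linearizable

cut after 7 events: linearizable; cut after 8 events (op4 responds, time 8): not linearizable
8 orders of the 4 completed register ops respect real time; none is legal
e.g. op1, op2, op3, op4: illegal at step 2, since op2 read() → 0 cannot apply there
e.g. op1, op3, op2, op4: illegal at step 2, since op3 read() → 0 cannot apply there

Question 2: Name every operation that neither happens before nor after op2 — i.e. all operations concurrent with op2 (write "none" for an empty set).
Answer: op1, op3, op4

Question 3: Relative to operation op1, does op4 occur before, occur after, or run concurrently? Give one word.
Answer: after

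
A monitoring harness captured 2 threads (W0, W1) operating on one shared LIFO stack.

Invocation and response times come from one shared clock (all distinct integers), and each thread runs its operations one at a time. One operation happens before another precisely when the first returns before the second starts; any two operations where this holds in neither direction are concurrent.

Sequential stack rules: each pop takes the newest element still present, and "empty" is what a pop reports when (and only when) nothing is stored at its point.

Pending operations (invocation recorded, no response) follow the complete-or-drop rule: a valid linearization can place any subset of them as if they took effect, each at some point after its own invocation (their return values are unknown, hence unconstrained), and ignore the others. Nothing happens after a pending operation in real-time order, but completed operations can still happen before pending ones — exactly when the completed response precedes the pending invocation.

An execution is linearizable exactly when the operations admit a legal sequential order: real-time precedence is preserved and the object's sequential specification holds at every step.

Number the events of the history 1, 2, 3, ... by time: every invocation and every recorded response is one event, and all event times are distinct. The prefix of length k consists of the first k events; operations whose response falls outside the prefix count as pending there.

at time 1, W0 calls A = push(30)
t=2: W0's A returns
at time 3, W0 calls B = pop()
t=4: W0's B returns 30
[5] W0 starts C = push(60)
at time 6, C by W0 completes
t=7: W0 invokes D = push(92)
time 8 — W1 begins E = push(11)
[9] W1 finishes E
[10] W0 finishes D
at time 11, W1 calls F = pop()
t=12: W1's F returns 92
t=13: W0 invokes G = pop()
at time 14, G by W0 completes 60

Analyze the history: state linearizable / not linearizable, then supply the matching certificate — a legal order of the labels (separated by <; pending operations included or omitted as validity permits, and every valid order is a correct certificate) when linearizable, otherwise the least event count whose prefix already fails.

not linearizable — minimal violating prefix: 14 events

through event 13 a valid linearization exists; event 14 (G responding at time 14) ends that
2 orders of the 7 completed LIFO stack ops respect real time; none is legal
e.g. A, B, C, D, E, F, G: illegal at step 6, since F pop() → 92 cannot apply there
e.g. A, B, C, E, D, F, G: illegal at step 7, since G pop() → 60 cannot apply there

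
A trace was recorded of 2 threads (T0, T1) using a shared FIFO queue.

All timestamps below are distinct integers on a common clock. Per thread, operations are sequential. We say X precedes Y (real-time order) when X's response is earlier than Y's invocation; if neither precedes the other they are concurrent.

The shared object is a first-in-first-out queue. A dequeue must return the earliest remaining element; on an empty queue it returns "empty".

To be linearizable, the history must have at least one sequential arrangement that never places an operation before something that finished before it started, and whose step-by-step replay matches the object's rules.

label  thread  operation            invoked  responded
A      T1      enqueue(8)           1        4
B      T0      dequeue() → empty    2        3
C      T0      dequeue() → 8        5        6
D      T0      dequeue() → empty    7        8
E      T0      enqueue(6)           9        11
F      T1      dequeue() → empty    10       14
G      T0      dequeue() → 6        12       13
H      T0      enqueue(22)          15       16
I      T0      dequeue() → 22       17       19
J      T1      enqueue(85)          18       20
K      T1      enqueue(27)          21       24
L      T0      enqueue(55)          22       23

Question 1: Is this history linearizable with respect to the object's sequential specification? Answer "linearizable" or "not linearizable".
linearizable

one valid linearization: B, A, C, D, E, G, F, H, I, J, K, L
step 1: B dequeue() → empty — queue <>
step 2: A enqueue(8) — queue <8>
step 3: C dequeue() → 8 — queue <>
step 4: D dequeue() → empty — queue <>
step 5: E enqueue(6) — queue <6>
step 6: G dequeue() → 6 — queue <>
step 7: F dequeue() → empty — queue <>
step 8: H enqueue(22) — queue <22>
step 9: I dequeue() → 22 — queue <>
step 10: J enqueue(85) — queue <85>
step 11: K enqueue(27) — queue <85,27>
step 12: L enqueue(55) — queue <85,27,55>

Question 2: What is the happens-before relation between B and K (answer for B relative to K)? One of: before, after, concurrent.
before

B spans [2,3], K spans [21,24]
resp(B)=3 < inv(K)=21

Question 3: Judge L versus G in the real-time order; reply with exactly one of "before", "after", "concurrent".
after

L spans [22,23], G spans [12,13]
resp(G)=13 < inv(L)=22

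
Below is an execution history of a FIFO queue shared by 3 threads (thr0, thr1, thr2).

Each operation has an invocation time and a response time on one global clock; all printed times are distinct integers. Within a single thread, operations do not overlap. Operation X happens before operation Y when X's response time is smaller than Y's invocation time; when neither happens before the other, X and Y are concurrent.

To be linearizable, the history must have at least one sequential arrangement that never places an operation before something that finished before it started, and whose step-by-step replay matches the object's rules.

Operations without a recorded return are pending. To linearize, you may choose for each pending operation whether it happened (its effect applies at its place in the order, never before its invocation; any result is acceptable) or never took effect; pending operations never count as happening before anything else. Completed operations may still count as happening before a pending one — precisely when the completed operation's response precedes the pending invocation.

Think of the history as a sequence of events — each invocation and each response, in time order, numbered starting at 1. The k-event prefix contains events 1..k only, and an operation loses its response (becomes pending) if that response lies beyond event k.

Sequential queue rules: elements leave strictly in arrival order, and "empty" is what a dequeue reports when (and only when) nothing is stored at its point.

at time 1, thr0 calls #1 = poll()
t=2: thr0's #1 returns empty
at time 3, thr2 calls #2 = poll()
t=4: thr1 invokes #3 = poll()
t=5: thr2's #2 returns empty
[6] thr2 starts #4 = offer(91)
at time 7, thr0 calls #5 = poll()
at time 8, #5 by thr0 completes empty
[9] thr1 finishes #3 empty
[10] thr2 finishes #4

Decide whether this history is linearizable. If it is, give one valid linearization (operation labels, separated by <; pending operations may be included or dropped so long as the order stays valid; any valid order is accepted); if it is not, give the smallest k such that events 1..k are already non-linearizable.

after step 1 (#1 poll() → empty): queue <>
after step 2 (#2 poll() → empty): queue <>
after step 3 (#3 poll() → empty): queue <>
after step 4 (#5 poll() → empty): queue <>
after step 5 (#4 offer(91)): queue <91>

linearizable — witness: #1 < #2 < #3 < #5 < #4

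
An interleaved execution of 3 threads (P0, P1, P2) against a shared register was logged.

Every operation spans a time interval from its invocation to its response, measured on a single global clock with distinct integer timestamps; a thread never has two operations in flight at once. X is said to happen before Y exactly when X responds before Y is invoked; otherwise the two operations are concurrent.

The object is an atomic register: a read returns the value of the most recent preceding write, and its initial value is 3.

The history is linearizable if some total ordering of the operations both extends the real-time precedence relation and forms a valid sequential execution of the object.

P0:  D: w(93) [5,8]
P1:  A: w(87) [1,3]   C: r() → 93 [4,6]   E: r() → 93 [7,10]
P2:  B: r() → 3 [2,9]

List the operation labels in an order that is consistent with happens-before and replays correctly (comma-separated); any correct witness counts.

1. B r() → 3, leaving value 3
2. A w(87), leaving value 87
3. D w(93), leaving value 93
4. C r() → 93, leaving value 93
5. E r() → 93, leaving value 93

B, A, D, C, E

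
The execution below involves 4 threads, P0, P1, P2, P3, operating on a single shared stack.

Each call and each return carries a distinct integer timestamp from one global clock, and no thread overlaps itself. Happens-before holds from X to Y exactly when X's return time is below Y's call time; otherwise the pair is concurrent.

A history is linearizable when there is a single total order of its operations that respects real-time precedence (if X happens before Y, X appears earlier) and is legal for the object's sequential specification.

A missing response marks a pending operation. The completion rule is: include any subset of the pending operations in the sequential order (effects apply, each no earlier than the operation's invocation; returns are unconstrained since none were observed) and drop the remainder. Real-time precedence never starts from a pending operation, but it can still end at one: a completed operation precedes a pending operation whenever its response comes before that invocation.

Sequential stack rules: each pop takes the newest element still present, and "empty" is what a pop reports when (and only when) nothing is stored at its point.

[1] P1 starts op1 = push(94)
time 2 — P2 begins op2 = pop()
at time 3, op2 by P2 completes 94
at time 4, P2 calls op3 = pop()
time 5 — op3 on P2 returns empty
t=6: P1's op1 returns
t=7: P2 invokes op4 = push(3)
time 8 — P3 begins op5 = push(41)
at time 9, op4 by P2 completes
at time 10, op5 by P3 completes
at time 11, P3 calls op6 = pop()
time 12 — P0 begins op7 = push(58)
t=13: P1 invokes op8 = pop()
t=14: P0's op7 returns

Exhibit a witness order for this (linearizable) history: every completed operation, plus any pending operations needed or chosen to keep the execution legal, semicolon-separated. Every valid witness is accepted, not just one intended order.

op1; op2; op3; op4; op5; op6; op7

after step 1 (op1 push(94)): stack <94>
after step 2 (op2 pop() → 94): stack <>
after step 3 (op3 pop() → empty): stack <>
after step 4 (op4 push(3)): stack <3>
after step 5 (op5 push(41)): stack <3,41>
after step 6 (op6 pop() (pending, included)): stack <3>
after step 7 (op7 push(58)): stack <3,58>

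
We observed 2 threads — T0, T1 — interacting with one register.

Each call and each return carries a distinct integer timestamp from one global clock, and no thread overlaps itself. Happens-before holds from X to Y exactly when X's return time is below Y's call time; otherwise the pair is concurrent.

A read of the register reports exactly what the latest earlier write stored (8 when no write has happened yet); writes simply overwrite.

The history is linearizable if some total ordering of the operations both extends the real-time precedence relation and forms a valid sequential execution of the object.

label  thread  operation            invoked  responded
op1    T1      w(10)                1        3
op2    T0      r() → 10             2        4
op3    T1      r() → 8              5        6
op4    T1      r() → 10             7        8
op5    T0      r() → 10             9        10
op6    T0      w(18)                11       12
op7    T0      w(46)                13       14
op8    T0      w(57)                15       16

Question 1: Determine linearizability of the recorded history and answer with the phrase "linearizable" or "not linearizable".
not linearizable

cut after 5 events: linearizable; cut after 6 events (op3 responds, time 6): not linearizable
real-time-consistent orders of the 3 completed operations: 2 — all fail the register replay
take op1, op2, op3: step 3 already fails, because op3 r() → 8 cannot occur there
take op2, op1, op3: step 1 already fails, because op2 r() → 10 cannot occur there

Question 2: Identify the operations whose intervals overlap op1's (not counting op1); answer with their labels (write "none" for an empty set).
op2

concurrent with op1 ([1,3]): every op whose interval crosses 1..3
op2 [2,4]: concurrent
op3 [5,6]: after
op4 [7,8]: after
op5 [9,10]: after
op6 [11,12]: after
op7 [13,14]: after
op8 [15,16]: after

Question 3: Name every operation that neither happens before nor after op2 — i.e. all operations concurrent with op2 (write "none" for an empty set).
op1

op2 runs from 2 to 4; window-overlapping ops are concurrent
op1 [1,3]: concurrent
op3 [5,6]: after
op4 [7,8]: after
op5 [9,10]: after
op6 [11,12]: after
op7 [13,14]: after
op8 [15,16]: after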